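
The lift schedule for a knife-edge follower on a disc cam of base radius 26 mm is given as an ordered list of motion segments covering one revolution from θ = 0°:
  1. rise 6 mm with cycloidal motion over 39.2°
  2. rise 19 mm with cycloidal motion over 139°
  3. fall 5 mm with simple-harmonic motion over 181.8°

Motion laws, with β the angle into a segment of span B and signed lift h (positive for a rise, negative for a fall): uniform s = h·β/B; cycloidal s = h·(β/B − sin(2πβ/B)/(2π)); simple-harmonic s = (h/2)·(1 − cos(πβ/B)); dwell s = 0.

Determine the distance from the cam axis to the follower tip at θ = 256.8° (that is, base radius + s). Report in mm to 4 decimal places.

seg 1 [0°–39.2°] cycloidal, h=6: full span → s += 6 → s = 6.0000
seg 2 [39.2°–178.2°] cycloidal, h=19: full span → s += 19 → s = 25.0000
seg 3 [178.2°–360°] simple-harmonic, h=-5: θ=256.8° here. β=78.6, B=181.8. -5/2·(1 − cos(π·0.4323)) = -1.9726 → s = 23.0274
radial distance = base radius + s = 26 + 23.0274 = 49.0274

49.0274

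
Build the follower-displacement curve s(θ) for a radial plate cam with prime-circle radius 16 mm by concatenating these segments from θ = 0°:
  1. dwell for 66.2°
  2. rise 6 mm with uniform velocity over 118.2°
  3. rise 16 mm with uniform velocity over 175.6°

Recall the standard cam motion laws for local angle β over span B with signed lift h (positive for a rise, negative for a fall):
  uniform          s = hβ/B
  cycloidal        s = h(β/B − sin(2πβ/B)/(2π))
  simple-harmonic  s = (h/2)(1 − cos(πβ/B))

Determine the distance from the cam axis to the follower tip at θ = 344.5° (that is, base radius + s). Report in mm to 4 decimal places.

seg 1 [0°–66.2°] dwell: s stays 0.0000
seg 2 [66.2°–184.4°] uniform, h=6: full span → s += 6 → s = 6.0000
seg 3 [184.4°–360°] uniform, h=16: θ=344.5° here. β=160.1, B=175.6. 16·160.1/175.6 = 14.5877 → s = 20.5877
radial distance = base radius + s = 16 + 20.5877 = 36.5877

36.5877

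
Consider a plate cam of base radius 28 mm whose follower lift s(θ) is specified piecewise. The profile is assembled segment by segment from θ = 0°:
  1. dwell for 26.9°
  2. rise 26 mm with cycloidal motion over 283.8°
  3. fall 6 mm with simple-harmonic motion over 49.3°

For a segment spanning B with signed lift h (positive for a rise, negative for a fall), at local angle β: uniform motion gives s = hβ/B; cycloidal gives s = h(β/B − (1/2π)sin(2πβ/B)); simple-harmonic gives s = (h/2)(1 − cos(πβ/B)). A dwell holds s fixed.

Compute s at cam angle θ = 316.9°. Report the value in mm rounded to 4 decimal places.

seg 1 [0°–26.9°] dwell: s stays 0.0000
seg 2 [26.9°–310.7°] cycloidal, h=26: full span → s += 26 → s = 26.0000
seg 3 [310.7°–360°] simple-harmonic, h=-6: θ=316.9° here. β=6.2, B=49.3. -6/2·(1 − cos(π·0.1258)) = -0.2311 → s = 25.7689

25.7689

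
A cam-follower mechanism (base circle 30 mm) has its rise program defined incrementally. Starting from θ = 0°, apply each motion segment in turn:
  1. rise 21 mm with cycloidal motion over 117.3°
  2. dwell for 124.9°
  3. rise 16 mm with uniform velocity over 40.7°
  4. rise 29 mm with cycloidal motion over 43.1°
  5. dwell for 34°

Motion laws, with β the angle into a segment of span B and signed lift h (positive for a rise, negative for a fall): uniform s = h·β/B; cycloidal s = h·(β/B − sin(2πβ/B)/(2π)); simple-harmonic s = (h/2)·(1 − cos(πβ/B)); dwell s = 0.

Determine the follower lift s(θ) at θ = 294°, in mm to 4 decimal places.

seg 1 [0°–117.3°] cycloidal, h=21: full span → s += 21 → s = 21.0000
seg 2 [117.3°–242.2°] dwell: s stays 21.0000
seg 3 [242.2°–282.9°] uniform, h=16: full span → s += 16 → s = 37.0000
seg 4 [282.9°–326°] cycloidal, h=29: θ=294° here. β=11.1, B=43.1. 29·(0.2575 − sin(2π·0.2575)/(2π)) = 2.8584 → s = 39.8584

39.8584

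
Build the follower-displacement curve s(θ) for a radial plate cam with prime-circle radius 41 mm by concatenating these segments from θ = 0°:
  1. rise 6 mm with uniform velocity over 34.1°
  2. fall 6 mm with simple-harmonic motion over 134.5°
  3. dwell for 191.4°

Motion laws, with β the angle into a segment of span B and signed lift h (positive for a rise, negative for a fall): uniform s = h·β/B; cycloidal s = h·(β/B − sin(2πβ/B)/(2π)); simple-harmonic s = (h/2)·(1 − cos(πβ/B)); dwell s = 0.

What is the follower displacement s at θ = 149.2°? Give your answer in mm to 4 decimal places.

seg 1 [0°–34.1°] uniform, h=6: full span → s += 6 → s = 6.0000
seg 2 [34.1°–168.6°] simple-harmonic, h=-6: θ=149.2° here. β=115.1, B=134.5. -6/2·(1 − cos(π·0.8558)) = -5.6972 → s = 0.3028

0.3028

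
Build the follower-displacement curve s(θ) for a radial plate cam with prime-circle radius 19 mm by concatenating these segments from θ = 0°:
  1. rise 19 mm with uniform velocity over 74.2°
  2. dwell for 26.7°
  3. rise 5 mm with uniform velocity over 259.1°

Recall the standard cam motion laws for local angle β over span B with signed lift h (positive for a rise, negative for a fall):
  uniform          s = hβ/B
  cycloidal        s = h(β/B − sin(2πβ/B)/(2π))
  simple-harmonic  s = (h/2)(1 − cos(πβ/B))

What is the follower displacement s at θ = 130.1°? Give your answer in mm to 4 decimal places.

seg 1 [0°–74.2°] uniform, h=19: full span → s += 19 → s = 19.0000
seg 2 [74.2°–100.9°] dwell: s stays 19.0000
seg 3 [100.9°–360°] uniform, h=5: θ=130.1° here. β=29.2, B=259.1. 5·29.2/259.1 = 0.5635 → s = 19.5635

19.5635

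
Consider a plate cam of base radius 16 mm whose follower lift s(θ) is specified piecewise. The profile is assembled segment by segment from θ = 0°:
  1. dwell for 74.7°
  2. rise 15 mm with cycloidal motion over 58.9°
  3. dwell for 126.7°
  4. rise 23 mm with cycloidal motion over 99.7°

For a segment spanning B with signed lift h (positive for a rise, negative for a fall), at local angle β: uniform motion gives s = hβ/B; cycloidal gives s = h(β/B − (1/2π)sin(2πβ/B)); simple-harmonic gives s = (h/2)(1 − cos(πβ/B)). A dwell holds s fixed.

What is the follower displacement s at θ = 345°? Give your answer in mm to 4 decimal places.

seg 1 [0°–74.7°] dwell: s stays 0.0000
seg 2 [74.7°–133.6°] cycloidal, h=15: full span → s += 15 → s = 15.0000
seg 3 [133.6°–260.3°] dwell: s stays 15.0000
seg 4 [260.3°–360°] cycloidal, h=23: θ=345° here. β=84.7, B=99.7. 23·(0.8495 − sin(2π·0.8495)/(2π)) = 22.5072 → s = 37.5072

37.5072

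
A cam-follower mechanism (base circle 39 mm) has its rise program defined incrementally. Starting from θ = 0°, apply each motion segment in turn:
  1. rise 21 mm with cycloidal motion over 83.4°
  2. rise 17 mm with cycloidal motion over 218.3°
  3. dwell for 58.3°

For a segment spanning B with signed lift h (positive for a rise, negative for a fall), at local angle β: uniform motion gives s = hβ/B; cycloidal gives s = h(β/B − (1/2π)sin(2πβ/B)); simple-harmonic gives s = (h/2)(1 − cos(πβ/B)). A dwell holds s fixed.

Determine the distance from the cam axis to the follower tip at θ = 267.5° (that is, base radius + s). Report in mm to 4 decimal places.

seg 1 [0°–83.4°] cycloidal, h=21: full span → s += 21 → s = 21.0000
seg 2 [83.4°–301.7°] cycloidal, h=17: θ=267.5° here. β=184.1, B=218.3. 17·(0.8433 − sin(2π·0.8433)/(2π)) = 16.5903 → s = 37.5903
radial distance = base radius + s = 39 + 37.5903 = 76.5903

76.5903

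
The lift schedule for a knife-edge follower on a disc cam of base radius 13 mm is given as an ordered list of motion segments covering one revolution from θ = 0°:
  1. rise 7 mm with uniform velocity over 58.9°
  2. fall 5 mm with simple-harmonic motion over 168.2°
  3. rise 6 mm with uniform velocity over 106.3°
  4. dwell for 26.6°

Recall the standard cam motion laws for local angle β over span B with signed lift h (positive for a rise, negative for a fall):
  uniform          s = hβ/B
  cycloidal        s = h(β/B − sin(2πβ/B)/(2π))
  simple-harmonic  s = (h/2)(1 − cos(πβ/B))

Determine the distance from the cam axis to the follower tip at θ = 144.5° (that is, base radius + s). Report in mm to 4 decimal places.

seg 1 [0°–58.9°] uniform, h=7: full span → s += 7 → s = 7.0000
seg 2 [58.9°–227.1°] simple-harmonic, h=-5: θ=144.5° here. β=85.6, B=168.2. -5/2·(1 − cos(π·0.5089)) = -2.5700 → s = 4.4300
radial distance = base radius + s = 13 + 4.4300 = 17.4300

17.4300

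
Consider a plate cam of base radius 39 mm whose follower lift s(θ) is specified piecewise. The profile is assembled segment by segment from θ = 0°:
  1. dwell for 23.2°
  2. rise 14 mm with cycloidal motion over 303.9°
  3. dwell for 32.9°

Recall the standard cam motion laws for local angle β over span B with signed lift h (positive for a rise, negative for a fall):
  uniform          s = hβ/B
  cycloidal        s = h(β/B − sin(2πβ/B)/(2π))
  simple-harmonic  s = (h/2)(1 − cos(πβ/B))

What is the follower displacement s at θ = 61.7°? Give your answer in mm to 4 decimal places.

seg 1 [0°–23.2°] dwell: s stays 0.0000
seg 2 [23.2°–327.1°] cycloidal, h=14: θ=61.7° here. β=38.5, B=303.9. 14·(0.1267 − sin(2π·0.1267)/(2π)) = 0.1815 → s = 0.1815

0.1815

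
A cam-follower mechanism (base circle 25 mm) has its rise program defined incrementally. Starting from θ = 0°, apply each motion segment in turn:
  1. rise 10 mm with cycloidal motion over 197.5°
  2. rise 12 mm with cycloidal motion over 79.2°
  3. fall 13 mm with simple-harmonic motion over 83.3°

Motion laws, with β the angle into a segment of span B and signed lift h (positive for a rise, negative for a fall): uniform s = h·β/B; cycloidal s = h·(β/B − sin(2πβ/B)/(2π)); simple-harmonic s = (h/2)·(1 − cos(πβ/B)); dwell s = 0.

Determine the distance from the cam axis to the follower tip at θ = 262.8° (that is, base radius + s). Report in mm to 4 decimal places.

seg 1 [0°–197.5°] cycloidal, h=10: full span → s += 10 → s = 10.0000
seg 2 [197.5°–276.7°] cycloidal, h=12: θ=262.8° here. β=65.3, B=79.2. 12·(0.8245 − sin(2π·0.8245)/(2π)) = 11.5984 → s = 21.5984
radial distance = base radius + s = 25 + 21.5984 = 46.5984

46.5984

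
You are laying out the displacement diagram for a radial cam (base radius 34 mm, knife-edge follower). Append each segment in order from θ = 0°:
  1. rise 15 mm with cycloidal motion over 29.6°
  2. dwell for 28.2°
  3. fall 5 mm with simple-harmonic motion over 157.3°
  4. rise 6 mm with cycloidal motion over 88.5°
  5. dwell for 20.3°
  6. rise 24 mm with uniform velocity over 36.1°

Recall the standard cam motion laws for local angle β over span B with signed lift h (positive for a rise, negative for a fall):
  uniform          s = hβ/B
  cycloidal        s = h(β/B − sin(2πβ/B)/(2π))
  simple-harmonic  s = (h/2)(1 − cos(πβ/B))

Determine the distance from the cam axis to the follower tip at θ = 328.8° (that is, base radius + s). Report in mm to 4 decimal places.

seg 1 [0°–29.6°] cycloidal, h=15: full span → s += 15 → s = 15.0000
seg 2 [29.6°–57.8°] dwell: s stays 15.0000
seg 3 [57.8°–215.1°] simple-harmonic, h=-5: full span → s += -5 → s = 10.0000
seg 4 [215.1°–303.6°] cycloidal, h=6: full span → s += 6 → s = 16.0000
seg 5 [303.6°–323.9°] dwell: s stays 16.0000
seg 6 [323.9°–360°] uniform, h=24: θ=328.8° here. β=4.9, B=36.1. 24·4.9/36.1 = 3.2576 → s = 19.2576
radial distance = base radius + s = 34 + 19.2576 = 53.2576

53.2576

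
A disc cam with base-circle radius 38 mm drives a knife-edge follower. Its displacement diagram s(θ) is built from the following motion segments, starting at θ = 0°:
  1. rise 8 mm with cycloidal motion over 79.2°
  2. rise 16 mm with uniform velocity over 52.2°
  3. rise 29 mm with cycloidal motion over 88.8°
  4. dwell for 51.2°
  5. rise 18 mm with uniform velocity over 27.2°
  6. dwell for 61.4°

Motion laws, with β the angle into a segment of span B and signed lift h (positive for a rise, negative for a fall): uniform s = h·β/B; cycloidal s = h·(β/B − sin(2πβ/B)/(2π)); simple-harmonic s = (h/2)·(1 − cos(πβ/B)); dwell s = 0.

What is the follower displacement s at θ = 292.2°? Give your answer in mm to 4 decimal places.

seg 1 [0°–79.2°] cycloidal, h=8: full span → s += 8 → s = 8.0000
seg 2 [79.2°–131.4°] uniform, h=16: full span → s += 16 → s = 24.0000
seg 3 [131.4°–220.2°] cycloidal, h=29: full span → s += 29 → s = 53.0000
seg 4 [220.2°–271.4°] dwell: s stays 53.0000
seg 5 [271.4°–298.6°] uniform, h=18: θ=292.2° here. β=20.8, B=27.2. 18·20.8/27.2 = 13.7647 → s = 66.7647

66.7647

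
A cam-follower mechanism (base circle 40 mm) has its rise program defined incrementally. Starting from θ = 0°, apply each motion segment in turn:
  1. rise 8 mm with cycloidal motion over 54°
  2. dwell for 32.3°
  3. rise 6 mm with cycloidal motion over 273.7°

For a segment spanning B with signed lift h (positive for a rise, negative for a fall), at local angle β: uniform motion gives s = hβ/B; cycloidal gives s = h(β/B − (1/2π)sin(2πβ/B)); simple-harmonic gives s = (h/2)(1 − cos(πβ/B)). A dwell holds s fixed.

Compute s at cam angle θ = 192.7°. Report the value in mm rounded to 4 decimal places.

seg 1 [0°–54°] cycloidal, h=8: full span → s += 8 → s = 8.0000
seg 2 [54°–86.3°] dwell: s stays 8.0000
seg 3 [86.3°–360°] cycloidal, h=6: θ=192.7° here. β=106.4, B=273.7. 6·(0.3887 − sin(2π·0.3887)/(2π)) = 1.7180 → s = 9.7180

9.7180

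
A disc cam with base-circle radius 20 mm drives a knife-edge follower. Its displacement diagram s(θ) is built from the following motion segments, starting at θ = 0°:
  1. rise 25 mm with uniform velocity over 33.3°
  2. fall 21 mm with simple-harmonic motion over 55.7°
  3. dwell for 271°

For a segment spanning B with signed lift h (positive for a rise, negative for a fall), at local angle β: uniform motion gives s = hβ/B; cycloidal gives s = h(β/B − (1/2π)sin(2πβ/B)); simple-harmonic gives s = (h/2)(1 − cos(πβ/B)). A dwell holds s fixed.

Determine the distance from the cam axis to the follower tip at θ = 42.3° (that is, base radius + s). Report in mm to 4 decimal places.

seg 1 [0°–33.3°] uniform, h=25: full span → s += 25 → s = 25.0000
seg 2 [33.3°–89°] simple-harmonic, h=-21: θ=42.3° here. β=9, B=55.7. -21/2·(1 − cos(π·0.1616)) = -1.3240 → s = 23.6760
radial distance = base radius + s = 20 + 23.6760 = 43.6760

43.6760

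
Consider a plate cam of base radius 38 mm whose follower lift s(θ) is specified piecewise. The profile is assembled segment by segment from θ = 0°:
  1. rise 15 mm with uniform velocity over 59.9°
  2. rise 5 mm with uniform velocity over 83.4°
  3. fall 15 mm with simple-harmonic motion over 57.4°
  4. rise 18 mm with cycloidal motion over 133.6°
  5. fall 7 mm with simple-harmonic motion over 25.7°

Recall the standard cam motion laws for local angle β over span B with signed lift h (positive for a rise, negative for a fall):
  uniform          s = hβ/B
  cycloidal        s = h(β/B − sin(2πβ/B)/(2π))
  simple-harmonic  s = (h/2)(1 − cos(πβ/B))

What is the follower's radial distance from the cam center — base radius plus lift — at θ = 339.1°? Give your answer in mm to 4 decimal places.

seg 1 [0°–59.9°] uniform, h=15: full span → s += 15 → s = 15.0000
seg 2 [59.9°–143.3°] uniform, h=5: full span → s += 5 → s = 20.0000
seg 3 [143.3°–200.7°] simple-harmonic, h=-15: full span → s += -15 → s = 5.0000
seg 4 [200.7°–334.3°] cycloidal, h=18: full span → s += 18 → s = 23.0000
seg 5 [334.3°–360°] simple-harmonic, h=-7: θ=339.1° here. β=4.8, B=25.7. -7/2·(1 − cos(π·0.1868)) = -0.5854 → s = 22.4146
radial distance = base radius + s = 38 + 22.4146 = 60.4146

60.4146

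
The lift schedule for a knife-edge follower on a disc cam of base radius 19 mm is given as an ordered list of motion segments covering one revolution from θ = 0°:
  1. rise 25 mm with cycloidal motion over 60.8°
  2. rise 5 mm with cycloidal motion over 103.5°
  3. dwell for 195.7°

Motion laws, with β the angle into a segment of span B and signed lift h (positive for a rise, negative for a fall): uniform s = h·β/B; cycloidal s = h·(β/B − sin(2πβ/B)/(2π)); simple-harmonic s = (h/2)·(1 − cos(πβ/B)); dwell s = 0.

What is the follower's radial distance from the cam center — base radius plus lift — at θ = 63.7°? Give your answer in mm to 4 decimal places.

seg 1 [0°–60.8°] cycloidal, h=25: full span → s += 25 → s = 25.0000
seg 2 [60.8°–164.3°] cycloidal, h=5: θ=63.7° here. β=2.9, B=103.5. 5·(0.0280 − sin(2π·0.0280)/(2π)) = 0.0007 → s = 25.0007
radial distance = base radius + s = 19 + 25.0007 = 44.0007

44.0007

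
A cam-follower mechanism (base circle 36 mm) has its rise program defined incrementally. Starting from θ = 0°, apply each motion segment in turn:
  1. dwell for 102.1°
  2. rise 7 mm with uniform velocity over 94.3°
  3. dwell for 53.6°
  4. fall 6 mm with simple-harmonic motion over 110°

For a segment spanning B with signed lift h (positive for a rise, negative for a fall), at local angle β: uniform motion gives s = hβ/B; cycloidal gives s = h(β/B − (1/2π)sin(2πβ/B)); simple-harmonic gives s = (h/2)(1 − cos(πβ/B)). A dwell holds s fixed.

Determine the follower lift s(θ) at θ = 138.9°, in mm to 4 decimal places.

seg 1 [0°–102.1°] dwell: s stays 0.0000
seg 2 [102.1°–196.4°] uniform, h=7: θ=138.9° here. β=36.8, B=94.3. 7·36.8/94.3 = 2.7317 → s = 2.7317

2.7317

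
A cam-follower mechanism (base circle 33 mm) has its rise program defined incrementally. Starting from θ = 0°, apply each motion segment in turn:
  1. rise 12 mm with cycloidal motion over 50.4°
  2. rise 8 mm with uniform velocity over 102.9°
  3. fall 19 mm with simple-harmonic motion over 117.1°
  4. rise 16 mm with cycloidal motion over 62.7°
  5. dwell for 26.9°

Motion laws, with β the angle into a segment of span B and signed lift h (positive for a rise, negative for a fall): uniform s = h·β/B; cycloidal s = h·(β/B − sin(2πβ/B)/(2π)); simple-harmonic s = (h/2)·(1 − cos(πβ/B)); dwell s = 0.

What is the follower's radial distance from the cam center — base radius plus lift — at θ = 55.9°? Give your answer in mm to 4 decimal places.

seg 1 [0°–50.4°] cycloidal, h=12: full span → s += 12 → s = 12.0000
seg 2 [50.4°–153.3°] uniform, h=8: θ=55.9° here. β=5.5, B=102.9. 8·5.5/102.9 = 0.4276 → s = 12.4276
radial distance = base radius + s = 33 + 12.4276 = 45.4276

45.4276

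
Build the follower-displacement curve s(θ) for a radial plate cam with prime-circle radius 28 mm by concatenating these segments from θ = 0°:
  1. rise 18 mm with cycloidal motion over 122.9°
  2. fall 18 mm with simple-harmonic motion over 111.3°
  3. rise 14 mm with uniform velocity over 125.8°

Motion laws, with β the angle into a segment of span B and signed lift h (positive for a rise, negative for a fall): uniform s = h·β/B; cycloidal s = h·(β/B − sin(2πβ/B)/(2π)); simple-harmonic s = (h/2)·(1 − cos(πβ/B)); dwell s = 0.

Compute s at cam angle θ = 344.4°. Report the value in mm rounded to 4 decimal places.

seg 1 [0°–122.9°] cycloidal, h=18: full span → s += 18 → s = 18.0000
seg 2 [122.9°–234.2°] simple-harmonic, h=-18: full span → s += -18 → s = 0.0000
seg 3 [234.2°–360°] uniform, h=14: θ=344.4° here. β=110.2, B=125.8. 14·110.2/125.8 = 12.2639 → s = 12.2639

12.2639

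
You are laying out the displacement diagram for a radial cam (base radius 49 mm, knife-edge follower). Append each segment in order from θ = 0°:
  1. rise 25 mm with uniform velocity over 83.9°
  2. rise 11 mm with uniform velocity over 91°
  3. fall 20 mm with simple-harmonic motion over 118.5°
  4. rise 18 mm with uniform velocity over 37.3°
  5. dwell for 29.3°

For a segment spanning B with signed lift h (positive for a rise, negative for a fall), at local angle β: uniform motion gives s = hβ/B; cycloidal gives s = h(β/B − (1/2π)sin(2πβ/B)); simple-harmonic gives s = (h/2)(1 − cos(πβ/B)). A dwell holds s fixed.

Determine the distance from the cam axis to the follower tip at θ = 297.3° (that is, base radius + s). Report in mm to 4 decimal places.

seg 1 [0°–83.9°] uniform, h=25: full span → s += 25 → s = 25.0000
seg 2 [83.9°–174.9°] uniform, h=11: full span → s += 11 → s = 36.0000
seg 3 [174.9°–293.4°] simple-harmonic, h=-20: full span → s += -20 → s = 16.0000
seg 4 [293.4°–330.7°] uniform, h=18: θ=297.3° here. β=3.9, B=37.3. 18·3.9/37.3 = 1.8820 → s = 17.8820
radial distance = base radius + s = 49 + 17.8820 = 66.8820

66.8820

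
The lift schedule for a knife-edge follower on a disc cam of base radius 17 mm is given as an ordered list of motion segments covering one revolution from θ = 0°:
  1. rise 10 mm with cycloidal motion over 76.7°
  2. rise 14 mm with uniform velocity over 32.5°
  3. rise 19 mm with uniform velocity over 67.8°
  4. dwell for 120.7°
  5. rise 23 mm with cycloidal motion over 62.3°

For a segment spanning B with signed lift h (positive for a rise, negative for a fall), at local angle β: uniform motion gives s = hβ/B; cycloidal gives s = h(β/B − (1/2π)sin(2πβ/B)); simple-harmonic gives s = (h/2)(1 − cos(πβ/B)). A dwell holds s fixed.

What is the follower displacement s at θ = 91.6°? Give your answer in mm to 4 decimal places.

seg 1 [0°–76.7°] cycloidal, h=10: full span → s += 10 → s = 10.0000
seg 2 [76.7°–109.2°] uniform, h=14: θ=91.6° here. β=14.9, B=32.5. 14·14.9/32.5 = 6.4185 → s = 16.4185

16.4185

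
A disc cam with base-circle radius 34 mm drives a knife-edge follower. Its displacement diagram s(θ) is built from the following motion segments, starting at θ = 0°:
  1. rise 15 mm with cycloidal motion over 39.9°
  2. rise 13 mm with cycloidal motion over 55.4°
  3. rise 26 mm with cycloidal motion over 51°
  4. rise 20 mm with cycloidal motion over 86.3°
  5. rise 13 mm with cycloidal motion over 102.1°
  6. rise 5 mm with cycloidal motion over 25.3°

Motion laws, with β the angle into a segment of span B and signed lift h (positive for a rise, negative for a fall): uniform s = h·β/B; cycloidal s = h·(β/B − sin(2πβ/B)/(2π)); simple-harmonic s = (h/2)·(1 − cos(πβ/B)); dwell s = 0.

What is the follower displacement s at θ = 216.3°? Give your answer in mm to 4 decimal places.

seg 1 [0°–39.9°] cycloidal, h=15: full span → s += 15 → s = 15.0000
seg 2 [39.9°–95.3°] cycloidal, h=13: full span → s += 13 → s = 28.0000
seg 3 [95.3°–146.3°] cycloidal, h=26: full span → s += 26 → s = 54.0000
seg 4 [146.3°–232.6°] cycloidal, h=20: θ=216.3° here. β=70, B=86.3. 20·(0.8111 − sin(2π·0.8111)/(2π)) = 19.1737 → s = 73.1737

73.1737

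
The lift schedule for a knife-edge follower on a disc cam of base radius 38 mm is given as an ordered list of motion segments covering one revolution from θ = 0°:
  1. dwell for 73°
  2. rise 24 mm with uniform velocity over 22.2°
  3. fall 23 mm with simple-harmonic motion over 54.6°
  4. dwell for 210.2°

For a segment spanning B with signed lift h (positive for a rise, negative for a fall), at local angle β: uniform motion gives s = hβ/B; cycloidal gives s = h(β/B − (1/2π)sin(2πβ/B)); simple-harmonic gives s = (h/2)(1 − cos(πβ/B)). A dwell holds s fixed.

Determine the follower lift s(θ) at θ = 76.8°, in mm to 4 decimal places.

seg 1 [0°–73°] dwell: s stays 0.0000
seg 2 [73°–95.2°] uniform, h=24: θ=76.8° here. β=3.8, B=22.2. 24·3.8/22.2 = 4.1081 → s = 4.1081

4.1081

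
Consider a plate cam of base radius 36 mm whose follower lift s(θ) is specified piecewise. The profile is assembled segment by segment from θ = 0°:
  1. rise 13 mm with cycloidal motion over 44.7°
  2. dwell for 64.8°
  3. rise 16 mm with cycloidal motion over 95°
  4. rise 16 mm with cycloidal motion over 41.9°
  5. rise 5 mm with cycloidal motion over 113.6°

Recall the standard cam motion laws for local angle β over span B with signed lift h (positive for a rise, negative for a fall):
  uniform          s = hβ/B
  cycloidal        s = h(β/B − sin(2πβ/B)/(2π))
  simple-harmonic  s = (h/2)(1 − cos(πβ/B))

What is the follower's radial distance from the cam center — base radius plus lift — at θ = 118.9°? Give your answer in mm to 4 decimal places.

seg 1 [0°–44.7°] cycloidal, h=13: full span → s += 13 → s = 13.0000
seg 2 [44.7°–109.5°] dwell: s stays 13.0000
seg 3 [109.5°–204.5°] cycloidal, h=16: θ=118.9° here. β=9.4, B=95. 16·(0.0989 − sin(2π·0.0989)/(2π)) = 0.1000 → s = 13.1000
radial distance = base radius + s = 36 + 13.1000 = 49.1000

49.1000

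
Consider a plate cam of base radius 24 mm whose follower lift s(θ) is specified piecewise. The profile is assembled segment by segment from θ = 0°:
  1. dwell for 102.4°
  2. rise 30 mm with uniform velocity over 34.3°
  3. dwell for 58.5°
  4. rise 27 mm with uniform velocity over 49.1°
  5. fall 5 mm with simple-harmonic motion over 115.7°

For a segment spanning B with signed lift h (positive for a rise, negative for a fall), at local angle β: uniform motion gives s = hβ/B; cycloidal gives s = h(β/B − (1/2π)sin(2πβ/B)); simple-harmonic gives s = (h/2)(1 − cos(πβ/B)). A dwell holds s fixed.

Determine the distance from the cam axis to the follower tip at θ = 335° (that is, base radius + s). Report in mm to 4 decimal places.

seg 1 [0°–102.4°] dwell: s stays 0.0000
seg 2 [102.4°–136.7°] uniform, h=30: full span → s += 30 → s = 30.0000
seg 3 [136.7°–195.2°] dwell: s stays 30.0000
seg 4 [195.2°–244.3°] uniform, h=27: full span → s += 27 → s = 57.0000
seg 5 [244.3°–360°] simple-harmonic, h=-5: θ=335° here. β=90.7, B=115.7. -5/2·(1 − cos(π·0.7839)) = -4.4458 → s = 52.5542
radial distance = base radius + s = 24 + 52.5542 = 76.5542

76.5542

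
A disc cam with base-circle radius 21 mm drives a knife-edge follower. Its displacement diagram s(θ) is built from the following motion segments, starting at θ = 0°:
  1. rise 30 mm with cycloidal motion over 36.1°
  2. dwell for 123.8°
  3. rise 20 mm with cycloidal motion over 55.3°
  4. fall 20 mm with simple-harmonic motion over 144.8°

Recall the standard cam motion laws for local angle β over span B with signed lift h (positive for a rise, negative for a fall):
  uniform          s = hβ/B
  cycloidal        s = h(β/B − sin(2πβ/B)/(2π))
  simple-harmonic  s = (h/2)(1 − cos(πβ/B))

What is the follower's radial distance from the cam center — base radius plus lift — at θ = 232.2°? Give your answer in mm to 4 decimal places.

seg 1 [0°–36.1°] cycloidal, h=30: full span → s += 30 → s = 30.0000
seg 2 [36.1°–159.9°] dwell: s stays 30.0000
seg 3 [159.9°–215.2°] cycloidal, h=20: full span → s += 20 → s = 50.0000
seg 4 [215.2°–360°] simple-harmonic, h=-20: θ=232.2° here. β=17, B=144.8. -20/2·(1 − cos(π·0.1174)) = -0.6725 → s = 49.3275
radial distance = base radius + s = 21 + 49.3275 = 70.3275

70.3275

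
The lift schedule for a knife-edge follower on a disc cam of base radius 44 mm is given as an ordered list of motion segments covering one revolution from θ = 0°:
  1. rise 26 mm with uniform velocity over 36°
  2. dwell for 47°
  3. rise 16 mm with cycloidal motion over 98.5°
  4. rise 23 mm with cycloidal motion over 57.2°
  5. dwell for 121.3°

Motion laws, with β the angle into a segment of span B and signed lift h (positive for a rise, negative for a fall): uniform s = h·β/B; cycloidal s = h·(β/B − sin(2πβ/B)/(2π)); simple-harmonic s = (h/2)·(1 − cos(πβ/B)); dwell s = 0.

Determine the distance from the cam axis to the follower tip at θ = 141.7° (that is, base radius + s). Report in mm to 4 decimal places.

seg 1 [0°–36°] uniform, h=26: full span → s += 26 → s = 26.0000
seg 2 [36°–83°] dwell: s stays 26.0000
seg 3 [83°–181.5°] cycloidal, h=16: θ=141.7° here. β=58.7, B=98.5. 16·(0.5959 − sin(2π·0.5959)/(2π)) = 10.9788 → s = 36.9788
radial distance = base radius + s = 44 + 36.9788 = 80.9788

80.9788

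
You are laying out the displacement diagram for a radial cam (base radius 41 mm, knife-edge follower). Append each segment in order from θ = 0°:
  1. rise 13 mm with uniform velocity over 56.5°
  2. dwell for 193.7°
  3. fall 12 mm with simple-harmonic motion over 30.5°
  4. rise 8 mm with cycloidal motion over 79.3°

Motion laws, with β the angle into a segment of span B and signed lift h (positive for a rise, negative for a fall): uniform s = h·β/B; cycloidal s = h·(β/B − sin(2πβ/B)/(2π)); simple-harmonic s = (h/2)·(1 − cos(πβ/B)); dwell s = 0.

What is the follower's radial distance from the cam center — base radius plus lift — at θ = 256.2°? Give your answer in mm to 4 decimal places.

seg 1 [0°–56.5°] uniform, h=13: full span → s += 13 → s = 13.0000
seg 2 [56.5°–250.2°] dwell: s stays 13.0000
seg 3 [250.2°–280.7°] simple-harmonic, h=-12: θ=256.2° here. β=6, B=30.5. -12/2·(1 − cos(π·0.1967)) = -1.1098 → s = 11.8902
radial distance = base radius + s = 41 + 11.8902 = 52.8902

52.8902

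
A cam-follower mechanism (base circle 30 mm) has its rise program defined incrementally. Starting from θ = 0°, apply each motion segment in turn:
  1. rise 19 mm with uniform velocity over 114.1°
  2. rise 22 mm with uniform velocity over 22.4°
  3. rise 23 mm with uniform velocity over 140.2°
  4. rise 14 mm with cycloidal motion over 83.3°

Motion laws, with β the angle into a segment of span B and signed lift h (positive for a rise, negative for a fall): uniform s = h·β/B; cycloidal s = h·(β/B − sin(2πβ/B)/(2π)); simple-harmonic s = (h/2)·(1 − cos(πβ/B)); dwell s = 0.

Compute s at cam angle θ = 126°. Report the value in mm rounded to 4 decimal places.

seg 1 [0°–114.1°] uniform, h=19: full span → s += 19 → s = 19.0000
seg 2 [114.1°–136.5°] uniform, h=22: θ=126° here. β=11.9, B=22.4. 22·11.9/22.4 = 11.6875 → s = 30.6875

30.6875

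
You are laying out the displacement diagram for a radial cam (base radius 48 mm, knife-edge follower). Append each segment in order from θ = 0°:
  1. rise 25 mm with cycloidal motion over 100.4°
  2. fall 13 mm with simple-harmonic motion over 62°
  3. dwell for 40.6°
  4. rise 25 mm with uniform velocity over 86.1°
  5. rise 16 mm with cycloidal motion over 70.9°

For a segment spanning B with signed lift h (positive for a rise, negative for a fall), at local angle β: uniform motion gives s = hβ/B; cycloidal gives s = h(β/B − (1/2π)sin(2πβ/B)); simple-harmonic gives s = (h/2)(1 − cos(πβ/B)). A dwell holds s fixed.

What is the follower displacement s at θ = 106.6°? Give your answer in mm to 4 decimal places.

seg 1 [0°–100.4°] cycloidal, h=25: full span → s += 25 → s = 25.0000
seg 2 [100.4°–162.4°] simple-harmonic, h=-13: θ=106.6° here. β=6.2, B=62. -13/2·(1 − cos(π·0.1000)) = -0.3181 → s = 24.6819

24.6819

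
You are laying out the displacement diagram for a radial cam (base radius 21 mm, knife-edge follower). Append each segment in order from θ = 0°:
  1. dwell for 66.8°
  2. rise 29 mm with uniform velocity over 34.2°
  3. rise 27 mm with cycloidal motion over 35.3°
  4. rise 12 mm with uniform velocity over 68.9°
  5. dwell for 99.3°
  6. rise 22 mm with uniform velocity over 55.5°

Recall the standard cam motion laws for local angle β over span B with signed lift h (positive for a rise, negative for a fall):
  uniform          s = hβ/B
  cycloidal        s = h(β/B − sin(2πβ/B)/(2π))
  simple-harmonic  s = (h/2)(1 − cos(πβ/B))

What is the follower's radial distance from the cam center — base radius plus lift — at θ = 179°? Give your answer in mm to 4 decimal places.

seg 1 [0°–66.8°] dwell: s stays 0.0000
seg 2 [66.8°–101°] uniform, h=29: full span → s += 29 → s = 29.0000
seg 3 [101°–136.3°] cycloidal, h=27: full span → s += 27 → s = 56.0000
seg 4 [136.3°–205.2°] uniform, h=12: θ=179° here. β=42.7, B=68.9. 12·42.7/68.9 = 7.4369 → s = 63.4369
radial distance = base radius + s = 21 + 63.4369 = 84.4369

84.4369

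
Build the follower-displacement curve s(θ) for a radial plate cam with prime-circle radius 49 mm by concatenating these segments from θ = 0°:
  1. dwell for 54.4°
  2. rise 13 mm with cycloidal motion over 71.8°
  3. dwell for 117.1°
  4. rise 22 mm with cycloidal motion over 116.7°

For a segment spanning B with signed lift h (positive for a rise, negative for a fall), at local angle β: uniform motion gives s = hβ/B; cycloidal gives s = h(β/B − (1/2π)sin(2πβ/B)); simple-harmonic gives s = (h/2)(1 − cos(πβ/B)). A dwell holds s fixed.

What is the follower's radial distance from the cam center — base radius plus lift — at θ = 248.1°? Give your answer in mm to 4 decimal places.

seg 1 [0°–54.4°] dwell: s stays 0.0000
seg 2 [54.4°–126.2°] cycloidal, h=13: full span → s += 13 → s = 13.0000
seg 3 [126.2°–243.3°] dwell: s stays 13.0000
seg 4 [243.3°–360°] cycloidal, h=22: θ=248.1° here. β=4.8, B=116.7. 22·(0.0411 − sin(2π·0.0411)/(2π)) = 0.0100 → s = 13.0100
radial distance = base radius + s = 49 + 13.0100 = 62.0100

62.0100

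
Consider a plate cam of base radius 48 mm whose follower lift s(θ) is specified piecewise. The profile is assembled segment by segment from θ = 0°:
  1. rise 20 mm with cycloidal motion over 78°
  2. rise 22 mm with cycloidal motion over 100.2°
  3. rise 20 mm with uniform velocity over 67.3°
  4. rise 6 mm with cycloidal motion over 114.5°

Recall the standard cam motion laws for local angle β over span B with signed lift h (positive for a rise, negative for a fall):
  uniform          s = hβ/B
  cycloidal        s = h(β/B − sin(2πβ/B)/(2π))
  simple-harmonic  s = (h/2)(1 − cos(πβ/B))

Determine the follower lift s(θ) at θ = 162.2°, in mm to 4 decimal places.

seg 1 [0°–78°] cycloidal, h=20: full span → s += 20 → s = 20.0000
seg 2 [78°–178.2°] cycloidal, h=22: θ=162.2° here. β=84.2, B=100.2. 22·(0.8403 − sin(2π·0.8403)/(2π)) = 21.4396 → s = 41.4396

41.4396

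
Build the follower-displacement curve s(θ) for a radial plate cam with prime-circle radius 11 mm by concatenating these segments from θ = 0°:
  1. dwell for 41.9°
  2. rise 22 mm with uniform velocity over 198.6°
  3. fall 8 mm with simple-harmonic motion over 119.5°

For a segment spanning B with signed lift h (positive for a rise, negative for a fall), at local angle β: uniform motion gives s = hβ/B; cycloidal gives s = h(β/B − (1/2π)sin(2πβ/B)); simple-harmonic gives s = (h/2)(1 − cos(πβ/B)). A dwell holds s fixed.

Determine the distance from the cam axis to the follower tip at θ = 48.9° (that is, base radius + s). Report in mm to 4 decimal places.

seg 1 [0°–41.9°] dwell: s stays 0.0000
seg 2 [41.9°–240.5°] uniform, h=22: θ=48.9° here. β=7, B=198.6. 22·7/198.6 = 0.7754 → s = 0.7754
radial distance = base radius + s = 11 + 0.7754 = 11.7754

11.7754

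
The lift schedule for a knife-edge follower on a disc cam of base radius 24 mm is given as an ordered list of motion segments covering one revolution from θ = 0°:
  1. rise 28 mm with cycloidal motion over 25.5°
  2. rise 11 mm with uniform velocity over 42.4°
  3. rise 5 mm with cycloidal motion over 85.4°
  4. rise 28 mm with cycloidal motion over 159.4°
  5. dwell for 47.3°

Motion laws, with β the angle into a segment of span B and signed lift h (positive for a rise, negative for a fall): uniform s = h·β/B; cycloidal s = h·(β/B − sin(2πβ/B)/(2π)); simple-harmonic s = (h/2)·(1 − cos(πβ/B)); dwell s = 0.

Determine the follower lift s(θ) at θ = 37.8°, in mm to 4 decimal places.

seg 1 [0°–25.5°] cycloidal, h=28: full span → s += 28 → s = 28.0000
seg 2 [25.5°–67.9°] uniform, h=11: θ=37.8° here. β=12.3, B=42.4. 11·12.3/42.4 = 3.1910 → s = 31.1910

31.1910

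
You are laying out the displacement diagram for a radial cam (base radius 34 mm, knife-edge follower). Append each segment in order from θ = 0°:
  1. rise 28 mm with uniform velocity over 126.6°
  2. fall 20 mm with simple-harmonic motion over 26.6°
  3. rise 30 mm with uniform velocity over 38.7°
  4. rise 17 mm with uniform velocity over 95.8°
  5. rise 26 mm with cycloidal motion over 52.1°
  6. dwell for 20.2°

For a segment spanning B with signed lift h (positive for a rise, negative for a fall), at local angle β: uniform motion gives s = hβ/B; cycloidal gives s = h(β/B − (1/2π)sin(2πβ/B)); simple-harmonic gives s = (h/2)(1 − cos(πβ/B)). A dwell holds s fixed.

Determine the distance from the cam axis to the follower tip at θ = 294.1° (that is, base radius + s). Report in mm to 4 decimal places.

seg 1 [0°–126.6°] uniform, h=28: full span → s += 28 → s = 28.0000
seg 2 [126.6°–153.2°] simple-harmonic, h=-20: full span → s += -20 → s = 8.0000
seg 3 [153.2°–191.9°] uniform, h=30: full span → s += 30 → s = 38.0000
seg 4 [191.9°–287.7°] uniform, h=17: full span → s += 17 → s = 55.0000
seg 5 [287.7°–339.8°] cycloidal, h=26: θ=294.1° here. β=6.4, B=52.1. 26·(0.1228 − sin(2π·0.1228)/(2π)) = 0.3078 → s = 55.3078
radial distance = base radius + s = 34 + 55.3078 = 89.3078

89.3078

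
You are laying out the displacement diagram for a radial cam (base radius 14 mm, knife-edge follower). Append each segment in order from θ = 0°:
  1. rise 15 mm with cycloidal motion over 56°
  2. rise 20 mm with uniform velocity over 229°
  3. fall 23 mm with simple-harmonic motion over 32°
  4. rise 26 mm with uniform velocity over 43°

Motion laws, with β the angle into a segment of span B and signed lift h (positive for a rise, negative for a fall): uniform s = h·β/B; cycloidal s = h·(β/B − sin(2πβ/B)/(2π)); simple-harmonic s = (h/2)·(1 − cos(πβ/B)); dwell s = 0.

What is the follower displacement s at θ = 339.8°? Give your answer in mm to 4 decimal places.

seg 1 [0°–56°] cycloidal, h=15: full span → s += 15 → s = 15.0000
seg 2 [56°–285°] uniform, h=20: full span → s += 20 → s = 35.0000
seg 3 [285°–317°] simple-harmonic, h=-23: full span → s += -23 → s = 12.0000
seg 4 [317°–360°] uniform, h=26: θ=339.8° here. β=22.8, B=43. 26·22.8/43 = 13.7860 → s = 25.7860

25.7860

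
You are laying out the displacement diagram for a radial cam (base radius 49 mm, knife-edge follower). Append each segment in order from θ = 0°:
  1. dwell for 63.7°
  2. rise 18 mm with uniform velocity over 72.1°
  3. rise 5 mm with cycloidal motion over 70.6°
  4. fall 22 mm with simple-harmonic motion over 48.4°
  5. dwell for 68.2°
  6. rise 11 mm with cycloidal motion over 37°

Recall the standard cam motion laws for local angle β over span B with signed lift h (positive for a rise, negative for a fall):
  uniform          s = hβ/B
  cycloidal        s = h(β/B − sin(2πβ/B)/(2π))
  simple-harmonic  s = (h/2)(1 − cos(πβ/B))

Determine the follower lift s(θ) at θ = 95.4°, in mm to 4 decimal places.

seg 1 [0°–63.7°] dwell: s stays 0.0000
seg 2 [63.7°–135.8°] uniform, h=18: θ=95.4° here. β=31.7, B=72.1. 18·31.7/72.1 = 7.9140 → s = 7.9140

7.9140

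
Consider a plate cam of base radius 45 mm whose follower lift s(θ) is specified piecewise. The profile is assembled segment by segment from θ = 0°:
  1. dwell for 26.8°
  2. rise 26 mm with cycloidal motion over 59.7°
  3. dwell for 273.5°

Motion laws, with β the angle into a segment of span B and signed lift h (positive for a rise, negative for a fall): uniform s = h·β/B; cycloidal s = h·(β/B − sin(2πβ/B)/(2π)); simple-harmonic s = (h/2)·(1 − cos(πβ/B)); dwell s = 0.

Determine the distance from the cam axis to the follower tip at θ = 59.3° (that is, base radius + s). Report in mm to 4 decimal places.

seg 1 [0°–26.8°] dwell: s stays 0.0000
seg 2 [26.8°–86.5°] cycloidal, h=26: θ=59.3° here. β=32.5, B=59.7. 26·(0.5444 − sin(2π·0.5444)/(2π)) = 15.2933 → s = 15.2933
radial distance = base radius + s = 45 + 15.2933 = 60.2933

60.2933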